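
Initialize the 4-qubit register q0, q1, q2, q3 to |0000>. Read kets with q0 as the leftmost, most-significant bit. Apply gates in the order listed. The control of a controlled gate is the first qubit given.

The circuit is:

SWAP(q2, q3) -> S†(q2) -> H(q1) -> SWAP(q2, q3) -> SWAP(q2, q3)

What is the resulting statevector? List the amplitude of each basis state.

The resulting statevector has amplitude sqrt(2)/2 on |0000>, sqrt(2)/2 on |0100>, and 0 on every other basis state.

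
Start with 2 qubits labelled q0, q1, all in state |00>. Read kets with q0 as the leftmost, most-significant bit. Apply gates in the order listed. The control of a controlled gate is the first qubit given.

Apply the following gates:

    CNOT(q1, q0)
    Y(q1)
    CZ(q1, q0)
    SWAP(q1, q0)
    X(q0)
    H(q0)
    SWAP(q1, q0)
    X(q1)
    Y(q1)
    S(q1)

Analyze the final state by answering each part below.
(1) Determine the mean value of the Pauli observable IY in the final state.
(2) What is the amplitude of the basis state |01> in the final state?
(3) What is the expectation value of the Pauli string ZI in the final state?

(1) The observable IY averages to -1.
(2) |01> carries amplitude -sqrt(2)*I/2 in the final state.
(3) The expectation value of ZI is 1.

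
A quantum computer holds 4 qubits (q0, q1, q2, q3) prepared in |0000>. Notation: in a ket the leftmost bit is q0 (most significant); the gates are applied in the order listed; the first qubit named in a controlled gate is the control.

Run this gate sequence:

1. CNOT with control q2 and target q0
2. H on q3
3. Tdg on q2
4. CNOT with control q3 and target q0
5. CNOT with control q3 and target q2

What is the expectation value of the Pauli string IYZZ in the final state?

In the final state, IYZZ has expectation 0.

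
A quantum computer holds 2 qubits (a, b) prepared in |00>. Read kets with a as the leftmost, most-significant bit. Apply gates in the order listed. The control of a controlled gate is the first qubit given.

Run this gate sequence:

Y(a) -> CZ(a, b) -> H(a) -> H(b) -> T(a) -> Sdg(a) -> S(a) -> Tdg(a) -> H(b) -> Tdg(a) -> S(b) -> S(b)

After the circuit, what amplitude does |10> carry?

The final state's coefficient on |10> equals -sqrt(2)*exp(I*pi/4)/2. Key observation: the block from step 4 through step 9 cancels to the identity and can be dropped.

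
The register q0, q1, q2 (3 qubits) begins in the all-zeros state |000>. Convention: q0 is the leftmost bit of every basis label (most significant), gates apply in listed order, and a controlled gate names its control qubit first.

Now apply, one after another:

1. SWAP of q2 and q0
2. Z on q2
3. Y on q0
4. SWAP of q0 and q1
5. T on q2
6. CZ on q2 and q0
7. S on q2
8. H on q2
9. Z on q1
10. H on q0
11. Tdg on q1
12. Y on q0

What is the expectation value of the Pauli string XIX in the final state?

In the final state, XIX has expectation -1.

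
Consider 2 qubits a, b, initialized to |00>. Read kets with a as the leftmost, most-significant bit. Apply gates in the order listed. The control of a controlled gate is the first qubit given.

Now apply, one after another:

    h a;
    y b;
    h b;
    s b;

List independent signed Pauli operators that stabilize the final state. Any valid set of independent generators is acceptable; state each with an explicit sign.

One valid set of independent stabilizer generators is +XI, -IY (any independent generating set of the same group is equally correct).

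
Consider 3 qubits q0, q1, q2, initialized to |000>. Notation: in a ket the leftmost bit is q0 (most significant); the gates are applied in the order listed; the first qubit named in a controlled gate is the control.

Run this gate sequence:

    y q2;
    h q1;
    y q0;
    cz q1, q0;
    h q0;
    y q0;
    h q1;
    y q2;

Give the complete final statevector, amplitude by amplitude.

The final amplitudes are -sqrt(2)/2 on |010>, -sqrt(2)/2 on |110>, and 0 on every other basis state.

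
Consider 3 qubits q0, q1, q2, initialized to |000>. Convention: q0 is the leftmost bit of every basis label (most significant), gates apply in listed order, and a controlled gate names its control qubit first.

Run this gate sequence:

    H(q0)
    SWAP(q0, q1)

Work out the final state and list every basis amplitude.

After the circuit, the state carries amplitude sqrt(2)/2 on |000>, sqrt(2)/2 on |010>, and 0 on every other basis state.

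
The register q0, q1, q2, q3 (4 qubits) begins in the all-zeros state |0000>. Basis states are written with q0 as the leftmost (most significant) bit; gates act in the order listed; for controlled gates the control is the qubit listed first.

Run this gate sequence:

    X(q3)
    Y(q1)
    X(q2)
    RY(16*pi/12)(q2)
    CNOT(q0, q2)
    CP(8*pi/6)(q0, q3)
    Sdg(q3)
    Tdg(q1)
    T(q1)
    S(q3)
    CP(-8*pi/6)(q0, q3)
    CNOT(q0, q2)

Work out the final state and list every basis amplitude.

The resulting statevector has amplitude -sqrt(3)*I/2 on |0101>, -I/2 on |0111>, and 0 on every other basis state.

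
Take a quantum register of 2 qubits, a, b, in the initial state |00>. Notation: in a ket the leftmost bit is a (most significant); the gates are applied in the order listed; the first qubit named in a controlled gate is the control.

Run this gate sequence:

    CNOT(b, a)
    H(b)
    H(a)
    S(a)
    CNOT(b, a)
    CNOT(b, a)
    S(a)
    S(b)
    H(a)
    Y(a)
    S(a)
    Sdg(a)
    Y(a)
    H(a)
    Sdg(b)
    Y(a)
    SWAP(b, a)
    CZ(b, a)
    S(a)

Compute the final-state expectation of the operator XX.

In the final state, XX has expectation 0. Key observation: the block from step 8 through step 15 cancels to the identity and can be dropped.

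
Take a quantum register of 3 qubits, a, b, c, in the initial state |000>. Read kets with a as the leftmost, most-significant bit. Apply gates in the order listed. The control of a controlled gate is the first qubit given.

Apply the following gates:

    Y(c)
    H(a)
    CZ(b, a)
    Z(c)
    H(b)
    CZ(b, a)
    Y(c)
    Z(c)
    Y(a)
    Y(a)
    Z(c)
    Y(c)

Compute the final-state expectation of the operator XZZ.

The expectation value of XZZ is -1. Key observation: the block from step 7 through step 12 cancels to the identity and can be dropped.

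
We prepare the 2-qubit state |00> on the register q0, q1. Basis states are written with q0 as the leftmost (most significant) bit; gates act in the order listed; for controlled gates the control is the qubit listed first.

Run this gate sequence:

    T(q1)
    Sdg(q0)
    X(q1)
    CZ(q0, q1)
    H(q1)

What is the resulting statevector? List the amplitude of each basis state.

After the circuit, the state carries amplitude sqrt(2)/2 on |00>, -sqrt(2)/2 on |01>, 0 on |10>, 0 on |11>.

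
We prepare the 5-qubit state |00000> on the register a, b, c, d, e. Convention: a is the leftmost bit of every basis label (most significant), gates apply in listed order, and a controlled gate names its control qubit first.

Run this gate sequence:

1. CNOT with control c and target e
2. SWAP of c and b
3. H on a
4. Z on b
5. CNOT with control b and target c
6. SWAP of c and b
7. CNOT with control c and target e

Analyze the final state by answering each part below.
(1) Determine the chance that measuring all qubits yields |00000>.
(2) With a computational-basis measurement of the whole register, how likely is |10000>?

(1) Outcome |00000> occurs with probability 1/2.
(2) The probability of measuring |10000> is 1/2.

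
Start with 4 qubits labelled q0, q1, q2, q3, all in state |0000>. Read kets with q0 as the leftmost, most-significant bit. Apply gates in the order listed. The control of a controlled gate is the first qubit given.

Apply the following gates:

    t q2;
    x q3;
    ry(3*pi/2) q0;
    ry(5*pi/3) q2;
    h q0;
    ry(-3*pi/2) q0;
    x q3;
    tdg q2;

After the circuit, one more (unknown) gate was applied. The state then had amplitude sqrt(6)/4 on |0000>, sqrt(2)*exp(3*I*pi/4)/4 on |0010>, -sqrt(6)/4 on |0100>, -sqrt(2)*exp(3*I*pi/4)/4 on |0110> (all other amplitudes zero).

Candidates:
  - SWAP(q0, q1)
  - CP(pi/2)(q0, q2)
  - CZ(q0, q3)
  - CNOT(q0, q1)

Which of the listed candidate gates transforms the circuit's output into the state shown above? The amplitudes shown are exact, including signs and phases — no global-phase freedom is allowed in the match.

The applied gate was SWAP(q0, q1).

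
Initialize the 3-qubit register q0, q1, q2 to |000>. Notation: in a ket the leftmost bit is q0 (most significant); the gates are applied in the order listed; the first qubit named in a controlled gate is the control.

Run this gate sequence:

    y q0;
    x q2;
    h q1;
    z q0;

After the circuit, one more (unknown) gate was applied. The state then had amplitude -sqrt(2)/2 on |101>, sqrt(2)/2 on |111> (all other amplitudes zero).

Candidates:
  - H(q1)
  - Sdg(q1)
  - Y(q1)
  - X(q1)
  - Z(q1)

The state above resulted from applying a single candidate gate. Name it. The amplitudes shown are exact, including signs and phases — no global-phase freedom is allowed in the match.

It was Y(q1) that produced the state shown.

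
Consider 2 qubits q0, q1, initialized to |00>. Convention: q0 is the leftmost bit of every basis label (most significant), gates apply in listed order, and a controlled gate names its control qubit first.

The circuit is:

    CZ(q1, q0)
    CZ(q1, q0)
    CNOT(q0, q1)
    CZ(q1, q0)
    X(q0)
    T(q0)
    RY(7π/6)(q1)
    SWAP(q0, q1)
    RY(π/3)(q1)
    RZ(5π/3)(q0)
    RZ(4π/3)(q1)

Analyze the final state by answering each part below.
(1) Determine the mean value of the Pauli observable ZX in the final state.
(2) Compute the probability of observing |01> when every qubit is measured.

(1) The expectation value of ZX is -3/8.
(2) Outcome |01> occurs with probability 3/8 - 3*sqrt(3)/16.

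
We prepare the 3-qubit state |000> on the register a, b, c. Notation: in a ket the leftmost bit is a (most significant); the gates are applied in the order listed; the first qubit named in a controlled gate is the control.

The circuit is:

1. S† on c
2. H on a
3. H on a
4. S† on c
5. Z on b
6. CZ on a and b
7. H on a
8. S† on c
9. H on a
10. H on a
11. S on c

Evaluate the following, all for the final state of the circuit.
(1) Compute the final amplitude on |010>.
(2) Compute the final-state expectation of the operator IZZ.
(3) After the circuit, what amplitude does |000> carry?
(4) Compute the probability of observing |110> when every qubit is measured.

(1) The amplitude on |010> is 0.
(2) The expectation value of IZZ is 1.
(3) |000> carries amplitude sqrt(2)/2 in the final state.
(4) The probability of measuring |110> is 0.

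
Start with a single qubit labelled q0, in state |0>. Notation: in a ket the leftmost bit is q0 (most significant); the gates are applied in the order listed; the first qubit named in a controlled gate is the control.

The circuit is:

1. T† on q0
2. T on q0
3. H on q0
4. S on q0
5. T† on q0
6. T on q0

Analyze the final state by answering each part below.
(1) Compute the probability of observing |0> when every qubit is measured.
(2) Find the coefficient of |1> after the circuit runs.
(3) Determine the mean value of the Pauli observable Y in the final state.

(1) Outcome |0> occurs with probability 1/2.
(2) |1> carries amplitude sqrt(2)*I/2 in the final state.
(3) The observable Y averages to 1.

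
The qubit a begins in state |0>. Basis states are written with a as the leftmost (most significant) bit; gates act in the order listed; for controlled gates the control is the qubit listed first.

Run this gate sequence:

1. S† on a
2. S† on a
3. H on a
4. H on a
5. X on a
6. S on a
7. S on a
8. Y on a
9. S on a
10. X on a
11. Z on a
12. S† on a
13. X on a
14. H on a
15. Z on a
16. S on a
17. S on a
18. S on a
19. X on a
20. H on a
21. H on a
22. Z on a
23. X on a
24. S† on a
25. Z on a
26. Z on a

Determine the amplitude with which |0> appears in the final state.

The final state's coefficient on |0> equals sqrt(2)/2.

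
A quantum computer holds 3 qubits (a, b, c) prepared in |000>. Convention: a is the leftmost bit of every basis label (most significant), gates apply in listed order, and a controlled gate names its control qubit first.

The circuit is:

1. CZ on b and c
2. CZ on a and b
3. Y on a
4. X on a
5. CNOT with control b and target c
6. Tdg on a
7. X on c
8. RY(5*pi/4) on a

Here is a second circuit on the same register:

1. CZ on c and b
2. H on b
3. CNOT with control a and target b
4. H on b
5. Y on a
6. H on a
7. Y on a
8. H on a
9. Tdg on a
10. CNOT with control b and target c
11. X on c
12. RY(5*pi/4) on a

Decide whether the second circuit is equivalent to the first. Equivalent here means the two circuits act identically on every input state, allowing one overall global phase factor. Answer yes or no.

No, they are not equivalent — no single phase factor reconciles the two unitaries.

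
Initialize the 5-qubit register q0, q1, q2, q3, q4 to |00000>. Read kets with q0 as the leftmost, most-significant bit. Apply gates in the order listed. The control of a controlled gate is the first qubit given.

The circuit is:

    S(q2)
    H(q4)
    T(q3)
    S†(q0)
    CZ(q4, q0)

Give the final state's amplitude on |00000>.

|00000> carries amplitude sqrt(2)/2 in the final state.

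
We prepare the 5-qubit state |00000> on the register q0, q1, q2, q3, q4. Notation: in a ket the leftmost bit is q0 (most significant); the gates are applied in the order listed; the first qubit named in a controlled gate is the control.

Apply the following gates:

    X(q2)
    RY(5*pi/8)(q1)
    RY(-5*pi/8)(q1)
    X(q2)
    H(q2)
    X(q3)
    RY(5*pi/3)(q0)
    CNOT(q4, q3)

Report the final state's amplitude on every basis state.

After the circuit, the state carries amplitude -sqrt(6)/4 on |00010>, -sqrt(6)/4 on |00110>, sqrt(2)/4 on |10010>, sqrt(2)/4 on |10110>, and 0 on every other basis state. Key observation: gates 1-4 undo each other exactly, leaving only the rest of the circuit to track.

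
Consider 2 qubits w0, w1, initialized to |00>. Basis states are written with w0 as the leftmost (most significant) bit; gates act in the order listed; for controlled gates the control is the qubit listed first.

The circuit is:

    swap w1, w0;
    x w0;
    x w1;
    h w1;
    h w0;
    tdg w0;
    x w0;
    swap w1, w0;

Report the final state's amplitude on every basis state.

After the circuit, the state carries amplitude exp(3*I*pi/4)/2 on |00>, 1/2 on |01>, -exp(3*I*pi/4)/2 on |10>, -1/2 on |11>.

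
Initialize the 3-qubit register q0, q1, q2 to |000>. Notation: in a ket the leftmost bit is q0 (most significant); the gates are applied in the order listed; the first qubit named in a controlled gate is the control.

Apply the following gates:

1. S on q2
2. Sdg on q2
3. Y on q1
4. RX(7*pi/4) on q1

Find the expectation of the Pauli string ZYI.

The observable ZYI averages to -sqrt(2)/2.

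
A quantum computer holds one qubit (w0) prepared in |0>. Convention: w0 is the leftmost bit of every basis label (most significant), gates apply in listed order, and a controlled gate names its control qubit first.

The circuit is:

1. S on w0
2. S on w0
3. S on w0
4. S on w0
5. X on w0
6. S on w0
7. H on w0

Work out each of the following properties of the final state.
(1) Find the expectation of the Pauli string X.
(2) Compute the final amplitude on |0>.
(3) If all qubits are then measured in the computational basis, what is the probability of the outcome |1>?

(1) The observable X averages to -1.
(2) |0> carries amplitude sqrt(2)*I/2 in the final state.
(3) The probability of measuring |1> is 1/2.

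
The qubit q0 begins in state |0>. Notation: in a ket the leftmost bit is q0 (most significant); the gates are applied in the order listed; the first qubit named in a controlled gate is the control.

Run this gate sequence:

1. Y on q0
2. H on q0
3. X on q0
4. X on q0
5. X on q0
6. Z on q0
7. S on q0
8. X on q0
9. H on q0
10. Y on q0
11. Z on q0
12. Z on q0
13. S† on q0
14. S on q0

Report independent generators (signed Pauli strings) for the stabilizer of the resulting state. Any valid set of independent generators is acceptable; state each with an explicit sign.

The stabilizer group can be generated by +Y, among other valid generating sets.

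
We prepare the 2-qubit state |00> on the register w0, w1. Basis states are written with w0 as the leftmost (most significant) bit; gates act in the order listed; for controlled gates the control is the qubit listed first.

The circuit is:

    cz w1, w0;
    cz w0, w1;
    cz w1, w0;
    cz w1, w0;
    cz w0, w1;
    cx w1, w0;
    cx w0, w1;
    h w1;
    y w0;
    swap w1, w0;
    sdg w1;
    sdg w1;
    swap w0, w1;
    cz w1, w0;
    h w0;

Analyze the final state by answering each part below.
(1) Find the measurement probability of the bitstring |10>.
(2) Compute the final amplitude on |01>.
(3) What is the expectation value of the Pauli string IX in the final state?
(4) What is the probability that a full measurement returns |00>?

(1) A full measurement returns |10> with probability 1/4.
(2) The amplitude on |01> is I/2.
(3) In the final state, IX has expectation -1.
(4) Outcome |00> occurs with probability 1/4.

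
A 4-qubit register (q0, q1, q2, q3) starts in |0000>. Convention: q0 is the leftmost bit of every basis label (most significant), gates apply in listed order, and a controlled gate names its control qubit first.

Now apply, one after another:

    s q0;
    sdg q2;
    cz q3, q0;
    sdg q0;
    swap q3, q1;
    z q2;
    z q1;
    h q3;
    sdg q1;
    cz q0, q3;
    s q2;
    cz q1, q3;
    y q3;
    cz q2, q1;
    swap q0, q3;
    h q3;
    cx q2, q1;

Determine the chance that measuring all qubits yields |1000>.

The probability of measuring |1000> is 1/4.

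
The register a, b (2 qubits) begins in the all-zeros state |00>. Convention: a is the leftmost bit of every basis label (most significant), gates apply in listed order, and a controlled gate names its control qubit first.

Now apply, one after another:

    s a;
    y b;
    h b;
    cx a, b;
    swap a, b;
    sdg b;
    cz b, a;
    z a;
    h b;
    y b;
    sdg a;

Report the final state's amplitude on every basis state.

After the circuit, the state carries amplitude 1/2 on |00>, -1/2 on |01>, -I/2 on |10>, I/2 on |11>.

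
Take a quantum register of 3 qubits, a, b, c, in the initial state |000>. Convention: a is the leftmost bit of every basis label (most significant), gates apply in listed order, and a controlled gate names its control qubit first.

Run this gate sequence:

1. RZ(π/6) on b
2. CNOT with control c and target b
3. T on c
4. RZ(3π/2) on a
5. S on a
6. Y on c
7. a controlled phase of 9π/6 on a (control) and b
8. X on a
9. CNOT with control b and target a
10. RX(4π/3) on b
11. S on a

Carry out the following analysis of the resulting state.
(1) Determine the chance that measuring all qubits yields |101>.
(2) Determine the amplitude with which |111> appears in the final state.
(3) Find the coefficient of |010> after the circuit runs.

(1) A full measurement returns |101> with probability 1/4.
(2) The amplitude on |111> is -sqrt(3)*exp(2*I*pi/3)/2.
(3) |010> carries amplitude 0 in the final state.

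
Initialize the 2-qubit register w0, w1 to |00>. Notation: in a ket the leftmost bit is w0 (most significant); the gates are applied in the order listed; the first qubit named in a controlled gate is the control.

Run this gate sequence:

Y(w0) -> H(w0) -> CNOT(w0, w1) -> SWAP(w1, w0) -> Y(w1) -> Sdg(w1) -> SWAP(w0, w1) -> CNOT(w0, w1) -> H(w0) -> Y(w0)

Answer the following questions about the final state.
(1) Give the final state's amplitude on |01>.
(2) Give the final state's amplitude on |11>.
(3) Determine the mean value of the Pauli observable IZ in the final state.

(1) The amplitude on |01> is -1/2 + I/2.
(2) |11> carries amplitude -1/2 - I/2 in the final state.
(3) The observable IZ averages to -1.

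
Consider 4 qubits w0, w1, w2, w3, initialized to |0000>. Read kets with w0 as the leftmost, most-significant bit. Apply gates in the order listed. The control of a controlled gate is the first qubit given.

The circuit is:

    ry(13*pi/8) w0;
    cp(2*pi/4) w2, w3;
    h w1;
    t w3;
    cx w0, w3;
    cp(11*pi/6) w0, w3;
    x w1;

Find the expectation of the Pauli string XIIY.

In the final state, XIIY has expectation sqrt(sqrt(2) + 2)/4.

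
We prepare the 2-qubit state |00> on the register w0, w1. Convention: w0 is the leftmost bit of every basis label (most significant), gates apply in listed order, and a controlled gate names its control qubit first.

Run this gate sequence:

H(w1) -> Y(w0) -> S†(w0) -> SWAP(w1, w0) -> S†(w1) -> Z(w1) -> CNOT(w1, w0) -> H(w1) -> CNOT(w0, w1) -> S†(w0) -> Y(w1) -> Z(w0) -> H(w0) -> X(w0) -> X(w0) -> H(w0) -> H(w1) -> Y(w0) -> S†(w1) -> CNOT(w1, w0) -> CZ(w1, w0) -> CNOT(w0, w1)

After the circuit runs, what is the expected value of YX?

The observable YX averages to -1.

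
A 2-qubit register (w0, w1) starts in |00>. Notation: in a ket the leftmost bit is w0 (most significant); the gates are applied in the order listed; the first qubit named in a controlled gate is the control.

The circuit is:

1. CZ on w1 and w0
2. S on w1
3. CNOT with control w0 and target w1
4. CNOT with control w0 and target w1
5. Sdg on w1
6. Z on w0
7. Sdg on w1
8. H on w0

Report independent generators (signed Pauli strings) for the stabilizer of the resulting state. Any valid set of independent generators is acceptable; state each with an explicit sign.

The final state is stabilized by the group generated by +XI, +IZ; other independent generating sets are equally valid. Key observation: gates 2-5 undo each other exactly, leaving only the rest of the circuit to track.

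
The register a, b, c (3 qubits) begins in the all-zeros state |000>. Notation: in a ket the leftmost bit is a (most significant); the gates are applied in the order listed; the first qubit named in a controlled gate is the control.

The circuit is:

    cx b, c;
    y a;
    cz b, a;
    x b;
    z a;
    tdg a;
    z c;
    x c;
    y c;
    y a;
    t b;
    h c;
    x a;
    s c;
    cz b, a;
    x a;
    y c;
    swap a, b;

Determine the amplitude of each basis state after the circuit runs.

After the circuit, the state carries amplitude -sqrt(2)*I/2 on |100>, sqrt(2)/2 on |101>, and 0 on every other basis state.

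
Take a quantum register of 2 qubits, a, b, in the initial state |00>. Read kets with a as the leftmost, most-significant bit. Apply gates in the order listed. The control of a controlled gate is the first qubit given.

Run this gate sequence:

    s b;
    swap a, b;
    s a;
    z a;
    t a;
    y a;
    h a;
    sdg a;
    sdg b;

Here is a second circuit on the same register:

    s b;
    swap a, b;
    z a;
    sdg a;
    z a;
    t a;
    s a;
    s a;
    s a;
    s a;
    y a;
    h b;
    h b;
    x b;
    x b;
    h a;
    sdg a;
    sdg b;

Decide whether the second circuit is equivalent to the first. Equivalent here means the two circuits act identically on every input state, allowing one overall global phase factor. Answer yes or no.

Yes — the two circuits implement the same unitary up to a global phase.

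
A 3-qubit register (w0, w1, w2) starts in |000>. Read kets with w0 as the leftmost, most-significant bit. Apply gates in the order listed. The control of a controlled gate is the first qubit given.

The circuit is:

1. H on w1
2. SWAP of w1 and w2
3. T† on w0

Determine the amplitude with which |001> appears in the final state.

The amplitude on |001> is sqrt(2)/2.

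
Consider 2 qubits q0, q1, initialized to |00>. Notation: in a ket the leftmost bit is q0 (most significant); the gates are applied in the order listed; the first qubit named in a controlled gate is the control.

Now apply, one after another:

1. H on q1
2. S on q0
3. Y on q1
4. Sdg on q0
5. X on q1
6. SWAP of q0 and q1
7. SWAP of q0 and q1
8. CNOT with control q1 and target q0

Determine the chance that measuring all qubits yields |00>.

The probability of measuring |00> is 1/2.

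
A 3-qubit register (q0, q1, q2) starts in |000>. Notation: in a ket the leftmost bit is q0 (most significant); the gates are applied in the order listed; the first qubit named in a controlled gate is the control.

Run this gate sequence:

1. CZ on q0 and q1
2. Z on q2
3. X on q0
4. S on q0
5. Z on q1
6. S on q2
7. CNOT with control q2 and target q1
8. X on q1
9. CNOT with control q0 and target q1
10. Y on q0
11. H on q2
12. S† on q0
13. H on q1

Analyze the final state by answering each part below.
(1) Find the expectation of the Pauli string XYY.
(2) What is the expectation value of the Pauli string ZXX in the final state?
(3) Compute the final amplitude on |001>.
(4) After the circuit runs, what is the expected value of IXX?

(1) The observable XYY averages to 0.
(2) The observable ZXX averages to 1.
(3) The amplitude on |001> is 1/2.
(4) The observable IXX averages to 1.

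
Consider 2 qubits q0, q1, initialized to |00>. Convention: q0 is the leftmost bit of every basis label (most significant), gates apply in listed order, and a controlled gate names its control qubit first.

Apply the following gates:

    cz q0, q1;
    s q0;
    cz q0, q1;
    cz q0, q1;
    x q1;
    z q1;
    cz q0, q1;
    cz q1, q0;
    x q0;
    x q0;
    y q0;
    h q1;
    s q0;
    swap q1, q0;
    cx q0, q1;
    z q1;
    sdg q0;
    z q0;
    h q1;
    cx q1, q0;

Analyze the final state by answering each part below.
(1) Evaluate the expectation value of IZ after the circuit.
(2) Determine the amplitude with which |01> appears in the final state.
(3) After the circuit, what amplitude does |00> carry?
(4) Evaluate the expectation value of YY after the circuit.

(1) The expectation value of IZ is 0. Key observation: gates 3-4 undo each other exactly, leaving only the rest of the circuit to track.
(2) The final state's coefficient on |01> equals -I/2.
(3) The final state's coefficient on |00> equals -1/2.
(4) The expectation value of YY is 1.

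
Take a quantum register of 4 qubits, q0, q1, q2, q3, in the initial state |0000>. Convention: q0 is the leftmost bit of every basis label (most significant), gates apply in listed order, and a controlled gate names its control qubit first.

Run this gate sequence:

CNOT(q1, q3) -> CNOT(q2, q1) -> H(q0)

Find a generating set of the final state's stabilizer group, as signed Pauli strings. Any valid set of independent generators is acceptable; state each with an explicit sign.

One valid set of independent stabilizer generators is +XIII, +IZII, +IIZI, +IIIZ (any independent generating set of the same group is equally correct).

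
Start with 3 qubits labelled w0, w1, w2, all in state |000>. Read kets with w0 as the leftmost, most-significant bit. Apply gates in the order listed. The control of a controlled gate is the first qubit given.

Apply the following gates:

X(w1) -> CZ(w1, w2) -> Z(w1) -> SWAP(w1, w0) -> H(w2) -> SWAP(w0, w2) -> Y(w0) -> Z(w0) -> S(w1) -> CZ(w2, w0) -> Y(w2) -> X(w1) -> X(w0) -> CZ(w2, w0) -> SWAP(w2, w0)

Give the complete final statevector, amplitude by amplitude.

The final amplitudes are -sqrt(2)/2 on |010>, sqrt(2)/2 on |011>, and 0 on every other basis state.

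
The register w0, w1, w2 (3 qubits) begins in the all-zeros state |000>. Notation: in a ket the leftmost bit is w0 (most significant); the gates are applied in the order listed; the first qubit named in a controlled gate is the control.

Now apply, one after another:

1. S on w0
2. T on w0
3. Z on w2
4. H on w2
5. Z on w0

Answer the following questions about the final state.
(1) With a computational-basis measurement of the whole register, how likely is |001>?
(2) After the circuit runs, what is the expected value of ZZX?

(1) A full measurement returns |001> with probability 1/2.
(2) The expectation value of ZZX is 1.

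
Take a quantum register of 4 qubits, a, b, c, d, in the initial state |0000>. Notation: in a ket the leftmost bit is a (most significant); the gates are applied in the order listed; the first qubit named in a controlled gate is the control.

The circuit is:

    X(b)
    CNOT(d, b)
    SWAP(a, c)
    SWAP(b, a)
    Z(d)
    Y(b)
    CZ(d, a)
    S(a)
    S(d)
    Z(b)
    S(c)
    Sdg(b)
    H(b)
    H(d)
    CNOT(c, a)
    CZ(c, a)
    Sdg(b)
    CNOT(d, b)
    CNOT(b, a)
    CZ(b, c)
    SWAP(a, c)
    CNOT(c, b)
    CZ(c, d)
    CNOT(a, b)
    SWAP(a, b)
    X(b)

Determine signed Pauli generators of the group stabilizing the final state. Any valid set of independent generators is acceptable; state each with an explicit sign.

One valid set of independent stabilizer generators is -IIYI, -IIIY, -ZIII, -IZII (any independent generating set of the same group is equally correct).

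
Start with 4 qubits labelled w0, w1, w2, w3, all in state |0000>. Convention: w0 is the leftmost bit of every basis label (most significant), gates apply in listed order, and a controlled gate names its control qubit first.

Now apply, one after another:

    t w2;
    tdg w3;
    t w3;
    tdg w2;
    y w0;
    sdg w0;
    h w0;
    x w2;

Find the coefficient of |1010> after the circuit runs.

The final state's coefficient on |1010> equals -sqrt(2)/2.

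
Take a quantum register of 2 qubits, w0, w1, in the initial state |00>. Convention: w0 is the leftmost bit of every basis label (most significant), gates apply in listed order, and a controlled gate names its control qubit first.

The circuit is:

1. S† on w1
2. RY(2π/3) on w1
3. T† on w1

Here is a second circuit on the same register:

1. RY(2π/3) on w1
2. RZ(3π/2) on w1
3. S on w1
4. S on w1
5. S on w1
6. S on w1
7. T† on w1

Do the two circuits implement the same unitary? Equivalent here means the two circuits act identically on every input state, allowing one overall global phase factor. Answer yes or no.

No — the two circuits implement different unitaries, even allowing a global phase.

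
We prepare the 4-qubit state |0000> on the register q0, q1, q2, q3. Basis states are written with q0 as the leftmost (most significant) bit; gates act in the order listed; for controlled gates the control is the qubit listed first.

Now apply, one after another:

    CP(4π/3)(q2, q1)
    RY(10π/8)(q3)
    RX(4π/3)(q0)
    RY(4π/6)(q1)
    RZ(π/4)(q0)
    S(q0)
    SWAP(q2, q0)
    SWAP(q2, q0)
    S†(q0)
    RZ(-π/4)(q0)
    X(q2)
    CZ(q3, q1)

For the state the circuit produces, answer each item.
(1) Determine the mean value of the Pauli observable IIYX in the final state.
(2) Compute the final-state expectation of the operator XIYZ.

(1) In the final state, IIYX has expectation 0. Key observation: steps 5-10 multiply out to the identity, so the circuit reduces to the remaining gates.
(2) The observable XIYZ averages to 0.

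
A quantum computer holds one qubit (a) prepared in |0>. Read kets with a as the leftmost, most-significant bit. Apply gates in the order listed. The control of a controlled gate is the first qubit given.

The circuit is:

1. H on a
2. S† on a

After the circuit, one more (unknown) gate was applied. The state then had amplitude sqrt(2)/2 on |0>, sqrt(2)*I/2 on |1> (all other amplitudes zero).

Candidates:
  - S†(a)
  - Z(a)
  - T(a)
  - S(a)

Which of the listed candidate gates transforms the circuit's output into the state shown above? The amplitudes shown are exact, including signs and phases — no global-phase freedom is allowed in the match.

It was Z(a) that produced the state shown.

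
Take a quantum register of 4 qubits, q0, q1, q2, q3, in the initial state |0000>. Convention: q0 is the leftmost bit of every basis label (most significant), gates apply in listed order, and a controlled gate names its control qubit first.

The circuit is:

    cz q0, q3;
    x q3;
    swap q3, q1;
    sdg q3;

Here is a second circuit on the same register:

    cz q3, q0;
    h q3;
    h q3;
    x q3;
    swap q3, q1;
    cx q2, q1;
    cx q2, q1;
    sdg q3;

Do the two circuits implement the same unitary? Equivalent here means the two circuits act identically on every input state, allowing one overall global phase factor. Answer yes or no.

Yes: on every input state the two circuits agree up to one overall phase factor.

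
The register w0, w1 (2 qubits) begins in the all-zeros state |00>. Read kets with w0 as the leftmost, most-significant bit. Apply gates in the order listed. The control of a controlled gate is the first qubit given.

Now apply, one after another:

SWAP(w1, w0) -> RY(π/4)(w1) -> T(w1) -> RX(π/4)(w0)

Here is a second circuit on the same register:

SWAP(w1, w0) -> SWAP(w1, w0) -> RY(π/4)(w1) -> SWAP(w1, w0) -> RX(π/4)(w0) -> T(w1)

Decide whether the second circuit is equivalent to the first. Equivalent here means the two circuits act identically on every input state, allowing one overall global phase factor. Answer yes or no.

No, they are not equivalent — no single phase factor reconciles the two unitaries.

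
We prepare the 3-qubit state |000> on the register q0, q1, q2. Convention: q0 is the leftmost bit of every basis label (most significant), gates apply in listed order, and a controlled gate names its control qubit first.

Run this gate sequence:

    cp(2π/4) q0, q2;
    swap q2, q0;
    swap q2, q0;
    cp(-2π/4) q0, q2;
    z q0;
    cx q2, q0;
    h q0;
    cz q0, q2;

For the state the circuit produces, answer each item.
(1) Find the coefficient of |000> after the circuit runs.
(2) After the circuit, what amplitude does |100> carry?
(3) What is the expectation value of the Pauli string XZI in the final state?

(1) The amplitude on |000> is sqrt(2)/2. Key observation: gates 1-4 undo each other exactly, leaving only the rest of the circuit to track.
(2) The amplitude on |100> is sqrt(2)/2.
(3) The observable XZI averages to 1.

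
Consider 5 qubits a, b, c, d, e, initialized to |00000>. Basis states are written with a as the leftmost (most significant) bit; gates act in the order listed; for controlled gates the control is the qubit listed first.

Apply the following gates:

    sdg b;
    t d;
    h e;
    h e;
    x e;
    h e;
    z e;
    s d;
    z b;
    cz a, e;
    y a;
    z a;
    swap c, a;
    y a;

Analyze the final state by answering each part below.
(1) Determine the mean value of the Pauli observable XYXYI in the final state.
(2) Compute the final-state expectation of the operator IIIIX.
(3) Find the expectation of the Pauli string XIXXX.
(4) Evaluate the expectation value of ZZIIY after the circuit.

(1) The observable XYXYI averages to 0. Key observation: the block from step 4 through step 7 cancels to the identity and can be dropped.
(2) The expectation value of IIIIX is 1.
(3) The observable XIXXX averages to 0.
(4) In the final state, ZZIIY has expectation 0.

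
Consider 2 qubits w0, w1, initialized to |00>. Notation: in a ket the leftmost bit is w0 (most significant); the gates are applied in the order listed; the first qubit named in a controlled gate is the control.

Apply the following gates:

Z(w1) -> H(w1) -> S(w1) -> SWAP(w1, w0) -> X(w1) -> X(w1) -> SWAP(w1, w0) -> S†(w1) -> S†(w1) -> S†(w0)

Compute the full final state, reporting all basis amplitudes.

The resulting statevector has amplitude sqrt(2)/2 on |00>, -sqrt(2)*I/2 on |01>, 0 on |10>, 0 on |11>. Key observation: the block from step 3 through step 8 cancels to the identity and can be dropped.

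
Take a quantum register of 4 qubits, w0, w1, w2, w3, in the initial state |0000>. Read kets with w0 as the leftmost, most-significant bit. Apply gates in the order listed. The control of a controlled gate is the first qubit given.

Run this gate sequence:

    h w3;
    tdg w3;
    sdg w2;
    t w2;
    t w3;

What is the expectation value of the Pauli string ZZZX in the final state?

In the final state, ZZZX has expectation 1.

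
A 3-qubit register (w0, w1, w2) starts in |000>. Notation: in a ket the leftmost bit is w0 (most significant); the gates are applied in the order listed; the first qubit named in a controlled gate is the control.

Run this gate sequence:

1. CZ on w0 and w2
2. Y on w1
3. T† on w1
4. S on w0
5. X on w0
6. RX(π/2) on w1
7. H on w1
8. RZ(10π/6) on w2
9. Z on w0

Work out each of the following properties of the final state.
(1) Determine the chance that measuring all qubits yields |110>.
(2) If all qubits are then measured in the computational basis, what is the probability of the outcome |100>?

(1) Outcome |110> occurs with probability 1/2.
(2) A full measurement returns |100> with probability 1/2.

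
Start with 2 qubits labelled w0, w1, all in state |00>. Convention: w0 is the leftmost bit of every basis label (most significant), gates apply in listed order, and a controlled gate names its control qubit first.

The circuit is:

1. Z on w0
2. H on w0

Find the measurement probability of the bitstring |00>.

The probability of measuring |00> is 1/2.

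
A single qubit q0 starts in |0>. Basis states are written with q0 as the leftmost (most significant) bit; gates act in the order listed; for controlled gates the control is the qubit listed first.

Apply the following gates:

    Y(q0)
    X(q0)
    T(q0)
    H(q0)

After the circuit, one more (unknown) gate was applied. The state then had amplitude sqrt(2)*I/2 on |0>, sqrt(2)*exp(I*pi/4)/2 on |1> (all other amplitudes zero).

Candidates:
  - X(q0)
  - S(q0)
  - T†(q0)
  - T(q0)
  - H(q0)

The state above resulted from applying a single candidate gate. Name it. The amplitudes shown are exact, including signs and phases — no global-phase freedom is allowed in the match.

The unique candidate consistent with the amplitudes is T†(q0).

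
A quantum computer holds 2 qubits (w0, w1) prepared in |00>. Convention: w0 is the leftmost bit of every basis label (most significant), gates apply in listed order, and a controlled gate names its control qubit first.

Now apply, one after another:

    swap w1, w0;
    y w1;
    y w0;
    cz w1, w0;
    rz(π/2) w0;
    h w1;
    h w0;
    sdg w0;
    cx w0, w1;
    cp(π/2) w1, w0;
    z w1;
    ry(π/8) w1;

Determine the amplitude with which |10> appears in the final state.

The final state's coefficient on |10> equals -(sin(pi/16) + I*cos(pi/16))*exp(I*pi/4)/2.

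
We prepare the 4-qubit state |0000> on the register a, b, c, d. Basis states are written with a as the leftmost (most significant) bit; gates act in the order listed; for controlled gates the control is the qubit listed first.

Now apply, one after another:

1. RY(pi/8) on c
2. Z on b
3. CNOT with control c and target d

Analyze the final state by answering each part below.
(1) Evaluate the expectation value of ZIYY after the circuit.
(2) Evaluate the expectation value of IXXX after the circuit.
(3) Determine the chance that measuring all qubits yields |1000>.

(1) The observable ZIYY averages to -sqrt(2 - sqrt(2))/2.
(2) The expectation value of IXXX is 0.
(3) The probability of measuring |1000> is 0.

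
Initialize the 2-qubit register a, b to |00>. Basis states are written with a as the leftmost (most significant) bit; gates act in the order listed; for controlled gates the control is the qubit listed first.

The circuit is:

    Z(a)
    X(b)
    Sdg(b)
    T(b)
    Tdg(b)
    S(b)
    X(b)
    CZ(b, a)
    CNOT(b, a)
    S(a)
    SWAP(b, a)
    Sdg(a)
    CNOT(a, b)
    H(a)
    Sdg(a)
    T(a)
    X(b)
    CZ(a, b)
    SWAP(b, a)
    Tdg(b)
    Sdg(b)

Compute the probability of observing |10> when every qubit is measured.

A full measurement returns |10> with probability 1/2. Key observation: the block from step 2 through step 7 cancels to the identity and can be dropped.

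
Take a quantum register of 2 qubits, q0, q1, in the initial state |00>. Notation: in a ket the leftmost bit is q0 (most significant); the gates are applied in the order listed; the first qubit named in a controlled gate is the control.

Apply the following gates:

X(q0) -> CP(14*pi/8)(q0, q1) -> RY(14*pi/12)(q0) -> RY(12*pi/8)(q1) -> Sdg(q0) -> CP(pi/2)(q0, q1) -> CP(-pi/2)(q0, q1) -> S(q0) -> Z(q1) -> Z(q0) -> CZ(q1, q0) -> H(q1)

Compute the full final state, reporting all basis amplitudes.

The final amplitudes are sqrt(2)/4 + sqrt(6)/4 on |00>, 0 on |01>, 0 on |10>, -sqrt(6)/4 + sqrt(2)/4 on |11>. Key observation: the block from step 5 through step 8 cancels to the identity and can be dropped.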